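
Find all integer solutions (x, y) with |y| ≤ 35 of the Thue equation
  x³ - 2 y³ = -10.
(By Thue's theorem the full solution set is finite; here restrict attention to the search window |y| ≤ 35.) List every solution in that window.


The equation is x³ - 2y³ = -10. For fixed y, x³ = 2·y³ − 10, so a solution requires the RHS to be a perfect cube.
Strategy: iterate y from -35 to 35, compute RHS = 2·y³ − 10, and check whether it is a (positive or negative) perfect cube.
Check small values of y:
  y = 0: RHS = -10 is not a perfect cube.
  y = 1: RHS = -8 = (-2)³ ⇒ x = -2 works.
  y = -1: RHS = -12 is not a perfect cube.
  y = 2: RHS = 6 is not a perfect cube.
  y = -2: RHS = -26 is not a perfect cube.
  y = 3: RHS = 44 is not a perfect cube.
  y = -3: RHS = -64 = (-4)³ ⇒ x = -4 works.
Continuing the search up to |y| = 35 finds no further solutions beyond those listed.
Collected solutions: (-2, 1), (-4, -3).

Solutions (with |y| ≤ 35): (-2, 1), (-4, -3).


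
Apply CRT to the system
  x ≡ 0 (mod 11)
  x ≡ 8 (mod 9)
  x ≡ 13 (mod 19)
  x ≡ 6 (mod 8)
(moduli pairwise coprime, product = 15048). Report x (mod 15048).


Product of moduli M = 11 · 9 · 19 · 8 = 15048.
Merge one congruence at a time:
  Start: x ≡ 0 (mod 11).
  Combine with x ≡ 8 (mod 9); new modulus lcm = 99.
    Write x = 0 + 11·t and substitute into x ≡ 8 (mod 9): 11·t ≡ 8 − 0 = 8 (mod 9).
    Reduce coefficients mod 9: 2·t ≡ 8 (mod 9).
    The inverse of 2 mod 9 is 5 (since 2·5 = 10 = 1·9 + 1), so t ≡ 5·8 = 40 ≡ 4 (mod 9).
    Then x = 0 + 11·4 = 44, valid modulo lcm(11, 9) = 99: x ≡ 44 (mod 99).
  Combine with x ≡ 13 (mod 19); new modulus lcm = 1881.
    Write x = 44 + 99·t and substitute into x ≡ 13 (mod 19): 99·t ≡ 13 − 44 = -31 (mod 19).
    Reduce coefficients mod 19: 4·t ≡ 7 (mod 19).
    The inverse of 4 mod 19 is 5 (since 4·5 = 20 = 1·19 + 1), so t ≡ 5·7 = 35 ≡ 16 (mod 19).
    Then x = 44 + 99·16 = 1628, valid modulo lcm(99, 19) = 1881: x ≡ 1628 (mod 1881).
  Combine with x ≡ 6 (mod 8); new modulus lcm = 15048.
    Write x = 1628 + 1881·t and substitute into x ≡ 6 (mod 8): 1881·t ≡ 6 − 1628 = -1622 (mod 8).
    Reduce coefficients mod 8: 1·t ≡ 2 (mod 8).
    So t ≡ 2 (mod 8).
    Then x = 1628 + 1881·2 = 5390, valid modulo lcm(1881, 8) = 15048: x ≡ 5390 (mod 15048).
Verify against each original: 5390 mod 11 = 0, 5390 mod 9 = 8, 5390 mod 19 = 13, 5390 mod 8 = 6.

x ≡ 5390 (mod 15048).


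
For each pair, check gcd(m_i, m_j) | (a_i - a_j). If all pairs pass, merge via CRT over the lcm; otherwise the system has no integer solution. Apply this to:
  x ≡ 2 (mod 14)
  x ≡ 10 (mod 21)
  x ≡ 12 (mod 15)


Moduli 14, 21, 15 are not pairwise coprime, so CRT works modulo lcm(m_i) when all pairwise compatibility conditions hold.
Pairwise compatibility: gcd(m_i, m_j) must divide a_i - a_j for every pair.
Merge one congruence at a time:
  Start: x ≡ 2 (mod 14).
  Combine with x ≡ 10 (mod 21): gcd(14, 21) = 7, and 10 - 2 = 8 is NOT divisible by 7.
    ⇒ system is inconsistent (no integer solution).

No solution (the system is inconsistent).


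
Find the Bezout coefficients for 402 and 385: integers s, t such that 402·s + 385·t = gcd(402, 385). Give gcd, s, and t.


Euclidean algorithm on (402, 385) — divide until remainder is 0:
  402 = 1 · 385 + 17
  385 = 22 · 17 + 11
  17 = 1 · 11 + 6
  11 = 1 · 6 + 5
  6 = 1 · 5 + 1
  5 = 5 · 1 + 0
gcd(402, 385) = 1.
Track Bezout coefficients alongside the remainders: start with r₀ = 402 = a·1 + b·0 (s = 1, t = 0) and r₁ = 385 = a·0 + b·1 (s = 0, t = 1); each new remainder r_{k+1} = r_{k-1} − q_k·r_k inherits s_{k+1} = s_{k-1} − q_k·s_k, t_{k+1} = t_{k-1} − q_k·t_k, so r_k = a·s_k + b·t_k at every step:
  q = 1: r = 17, s = 1 − 1·0 = 1, t = 0 − 1·1 = -1  (check: 402·1 + 385·(-1) = 17)
  q = 22: r = 11, s = 0 − 22·1 = -22, t = 1 − 22·(-1) = 23  (check: 402·(-22) + 385·23 = 11)
  q = 1: r = 6, s = 1 − 1·(-22) = 23, t = -1 − 1·23 = -24  (check: 402·23 + 385·(-24) = 6)
  q = 1: r = 5, s = -22 − 1·23 = -45, t = 23 − 1·(-24) = 47  (check: 402·(-45) + 385·47 = 5)
  q = 1: r = 1, s = 23 − 1·(-45) = 68, t = -24 − 1·47 = -71  (check: 402·68 + 385·(-71) = 1)
The row with r = 1 (the gcd) gives the Bezout coefficients s = 68, t = -71.
Result: 402 · (68) + 385 · (-71) = 1.

gcd(402, 385) = 1; s = 68, t = -71 (check: 402·68 + 385·(-71) = 1).


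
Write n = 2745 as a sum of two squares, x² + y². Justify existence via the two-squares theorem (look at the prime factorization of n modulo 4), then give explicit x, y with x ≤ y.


Step 1: Factor n = 2745 = 3^2 · 5 · 61.
Step 2: Check the mod-4 condition on each prime factor: 3 ≡ 3 (mod 4), exponent 2 (must be even); 5 ≡ 1 (mod 4), exponent 1; 61 ≡ 1 (mod 4), exponent 1.
All primes ≡ 3 (mod 4) appear to even exponent (or don't appear), so by the two-squares theorem n IS expressible as a sum of two squares.
Step 3: Build a representation. Group n = k² · m with k = 3 and m = 5 · 61 = 305 (a product of primes ≡ 1 (mod 4)); a representation of m scales to one of n via (k·x)² + (k·y)² = k²(x² + y²). Each prime p ≡ 1 (mod 4) is itself a sum of two squares; find a² by testing p − a² for a perfect square:
  5: 5 − 1² = 4 = 2² ⇒ 5 = 1² + 2².
  61: 61 − 1² = 60, 61 − 2² = 57, 61 − 3² = 52, 61 − 4² = 45, 61 − 5² = 36 = 6² ⇒ 61 = 5² + 6².
  Combine using the Brahmagupta–Fibonacci identity (a² + b²)(c² + d²) = (ac − bd)² + (ad + bc)² = (ac + bd)² + (ad − bc)²:
  5 · 61 = 305: from (1² + 2²)(5² + 6²), take (1·5 − 2·6, 1·6 + 2·5) = (5 − 12, 6 + 10) = (-7, 16); dropping signs (only squares matter) gives (7, 16); check 7² + 16² = 49 + 256 = 305 ✓.
  Scale by k = 3: (3·7, 3·16) = (21, 48).
Step 4: Order so x ≤ y and verify: 21² + 48² = 441 + 2304 = 2745 = n. ✓

n = 2745 = 21² + 48² (one valid representation with x ≤ y).


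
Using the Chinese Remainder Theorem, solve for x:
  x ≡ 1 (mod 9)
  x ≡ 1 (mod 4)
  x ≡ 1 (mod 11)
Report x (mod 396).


Moduli 9, 4, 11 are pairwise coprime; by CRT there is a unique solution modulo M = 9 · 4 · 11 = 396.
Solve pairwise, accumulating the modulus:
  Start with x ≡ 1 (mod 9).
  Combine with x ≡ 1 (mod 4): since gcd(9, 4) = 1, we get a unique residue mod 36.
    Write x = 1 + 9·t and substitute into x ≡ 1 (mod 4): 9·t ≡ 1 − 1 = 0 (mod 4).
    Reduce coefficients mod 4: 1·t ≡ 0 (mod 4).
    So t ≡ 0 (mod 4).
    Then x = 1 + 9·0 = 1, valid modulo lcm(9, 4) = 36: x ≡ 1 (mod 36).
  Combine with x ≡ 1 (mod 11): since gcd(36, 11) = 1, we get a unique residue mod 396.
    Write x = 1 + 36·t and substitute into x ≡ 1 (mod 11): 36·t ≡ 1 − 1 = 0 (mod 11).
    Reduce coefficients mod 11: 3·t ≡ 0 (mod 11).
    The inverse of 3 mod 11 is 4 (since 3·4 = 12 = 1·11 + 1), so t ≡ 4·0 = 0 ≡ 0 (mod 11).
    Then x = 1 + 36·0 = 1, valid modulo lcm(36, 11) = 396: x ≡ 1 (mod 396).
Verify: 1 mod 9 = 1 ✓, 1 mod 4 = 1 ✓, 1 mod 11 = 1 ✓.

x ≡ 1 (mod 396).


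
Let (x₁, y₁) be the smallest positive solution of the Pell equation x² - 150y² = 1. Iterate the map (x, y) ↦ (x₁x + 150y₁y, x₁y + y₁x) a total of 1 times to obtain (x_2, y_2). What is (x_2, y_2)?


Step 1: Find the fundamental solution (x₁, y₁) of x² - 150y² = 1.
  Expand √150 as a continued fraction. a₀ = ⌊√150⌋ = 12; iterate m_{k+1} = d_k·a_k − m_k, d_{k+1} = (150 − m_{k+1}²)/d_k, a_{k+1} = ⌊(a₀ + m_{k+1})/d_{k+1}⌋ (starting m₀ = 0, d₀ = 1), with convergents p_k = a_k·p_{k-1} + p_{k-2}, q_k = a_k·q_{k-1} + q_{k-2} (p₋₁ = 1, q₋₁ = 0):
  k = 0: a₀ = 12; p₀/q₀ = 12/1; p₀² − 150·q₀² = 144 − 150 = -6.
  k = 1: m = 12, d = 6, a = ⌊(12 + 12)/6⌋ = 4; p/q = (4·12 + 1)/(4·1 + 0) = 49/4; p² − 150·q² = 2401 − 2400 = 1.
  The first convergent with p² − 150·q² = 1 gives the fundamental solution (x₁, y₁) = (49, 4).
Step 2: Apply the recurrence (x_{n+1}, y_{n+1}) = (x₁x_n + 150y₁y_n, x₁y_n + y₁x_n) repeatedly.
  From (x_1, y_1) = (49, 4): x_2 = 49·49 + 150·4·4 = 4801; y_2 = 49·4 + 4·49 = 392.
Step 3: Verify x_2² - 150·y_2² = 23049601 - 23049600 = 1 (should be 1). ✓

(x_1, y_1) = (49, 4); (x_2, y_2) = (4801, 392).


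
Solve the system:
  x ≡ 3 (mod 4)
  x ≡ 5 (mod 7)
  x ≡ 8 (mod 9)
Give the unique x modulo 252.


Moduli 4, 7, 9 are pairwise coprime; by CRT there is a unique solution modulo M = 4 · 7 · 9 = 252.
Solve pairwise, accumulating the modulus:
  Start with x ≡ 3 (mod 4).
  Combine with x ≡ 5 (mod 7): since gcd(4, 7) = 1, we get a unique residue mod 28.
    Write x = 3 + 4·t and substitute into x ≡ 5 (mod 7): 4·t ≡ 5 − 3 = 2 (mod 7).
    The inverse of 4 mod 7 is 2 (since 4·2 = 8 = 1·7 + 1), so t ≡ 2·2 = 4 ≡ 4 (mod 7).
    Then x = 3 + 4·4 = 19, valid modulo lcm(4, 7) = 28: x ≡ 19 (mod 28).
  Combine with x ≡ 8 (mod 9): since gcd(28, 9) = 1, we get a unique residue mod 252.
    Write x = 19 + 28·t and substitute into x ≡ 8 (mod 9): 28·t ≡ 8 − 19 = -11 (mod 9).
    Reduce coefficients mod 9: 1·t ≡ 7 (mod 9).
    So t ≡ 7 (mod 9).
    Then x = 19 + 28·7 = 215, valid modulo lcm(28, 9) = 252: x ≡ 215 (mod 252).
Verify: 215 mod 4 = 3 ✓, 215 mod 7 = 5 ✓, 215 mod 9 = 8 ✓.

x ≡ 215 (mod 252).


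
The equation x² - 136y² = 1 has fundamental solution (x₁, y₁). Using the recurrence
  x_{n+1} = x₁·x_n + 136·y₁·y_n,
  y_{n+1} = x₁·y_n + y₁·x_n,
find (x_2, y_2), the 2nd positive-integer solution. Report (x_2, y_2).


Step 1: Find the fundamental solution (x₁, y₁) of x² - 136y² = 1.
  Expand √136 as a continued fraction. a₀ = ⌊√136⌋ = 11; iterate m_{k+1} = d_k·a_k − m_k, d_{k+1} = (136 − m_{k+1}²)/d_k, a_{k+1} = ⌊(a₀ + m_{k+1})/d_{k+1}⌋ (starting m₀ = 0, d₀ = 1), with convergents p_k = a_k·p_{k-1} + p_{k-2}, q_k = a_k·q_{k-1} + q_{k-2} (p₋₁ = 1, q₋₁ = 0):
  k = 0: a₀ = 11; p₀/q₀ = 11/1; p₀² − 136·q₀² = 121 − 136 = -15.
  k = 1: m = 11, d = 15, a = ⌊(11 + 11)/15⌋ = 1; p/q = (1·11 + 1)/(1·1 + 0) = 12/1; p² − 136·q² = 144 − 136 = 8.
  k = 2: m = 4, d = 8, a = ⌊(11 + 4)/8⌋ = 1; p/q = (1·12 + 11)/(1·1 + 1) = 23/2; p² − 136·q² = 529 − 544 = -15.
  k = 3: m = 4, d = 15, a = ⌊(11 + 4)/15⌋ = 1; p/q = (1·23 + 12)/(1·2 + 1) = 35/3; p² − 136·q² = 1225 − 1224 = 1.
  The first convergent with p² − 136·q² = 1 gives the fundamental solution (x₁, y₁) = (35, 3).
Step 2: Apply the recurrence (x_{n+1}, y_{n+1}) = (x₁x_n + 136y₁y_n, x₁y_n + y₁x_n) repeatedly.
  From (x_1, y_1) = (35, 3): x_2 = 35·35 + 136·3·3 = 2449; y_2 = 35·3 + 3·35 = 210.
Step 3: Verify x_2² - 136·y_2² = 5997601 - 5997600 = 1 (should be 1). ✓

(x_1, y_1) = (35, 3); (x_2, y_2) = (2449, 210).


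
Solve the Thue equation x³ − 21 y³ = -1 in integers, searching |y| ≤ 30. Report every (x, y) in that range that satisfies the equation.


The equation is x³ - 21y³ = -1. For fixed y, x³ = 21·y³ − 1, so a solution requires the RHS to be a perfect cube.
Strategy: iterate y from -30 to 30, compute RHS = 21·y³ − 1, and check whether it is a (positive or negative) perfect cube.
Check small values of y:
  y = 0: RHS = -1 = (-1)³ ⇒ x = -1 works.
  y = 1: RHS = 20 is not a perfect cube.
  y = -1: RHS = -22 is not a perfect cube.
  y = 2: RHS = 167 is not a perfect cube.
  y = -2: RHS = -169 is not a perfect cube.
  y = 3: RHS = 566 is not a perfect cube.
  y = -3: RHS = -568 is not a perfect cube.
Continuing the search up to |y| = 30 finds no further solutions beyond those listed.
Collected solutions: (-1, 0).

Solutions (with |y| ≤ 30): (-1, 0).


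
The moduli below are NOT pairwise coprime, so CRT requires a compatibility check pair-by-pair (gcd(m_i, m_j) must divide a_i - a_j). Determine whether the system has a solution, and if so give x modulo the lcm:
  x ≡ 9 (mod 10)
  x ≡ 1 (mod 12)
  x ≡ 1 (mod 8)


Moduli 10, 12, 8 are not pairwise coprime, so CRT works modulo lcm(m_i) when all pairwise compatibility conditions hold.
Pairwise compatibility: gcd(m_i, m_j) must divide a_i - a_j for every pair.
Merge one congruence at a time:
  Start: x ≡ 9 (mod 10).
  Combine with x ≡ 1 (mod 12): gcd(10, 12) = 2; 1 - 9 = -8, which IS divisible by 2, so compatible.
    Write x = 9 + 10·t and substitute into x ≡ 1 (mod 12): 10·t ≡ 1 − 9 = -8 (mod 12).
    Divide the congruence (and modulus) by g = 2: 5·t ≡ -4 (mod 6).
    Reduce coefficients mod 6: 5·t ≡ 2 (mod 6).
    The inverse of 5 mod 6 is 5 (since 5·5 = 25 = 4·6 + 1), so t ≡ 5·2 = 10 ≡ 4 (mod 6).
    Then x = 9 + 10·4 = 49, valid modulo lcm(10, 12) = 60: x ≡ 49 (mod 60).
  Combine with x ≡ 1 (mod 8): gcd(60, 8) = 4; 1 - 49 = -48, which IS divisible by 4, so compatible.
    Write x = 49 + 60·t and substitute into x ≡ 1 (mod 8): 60·t ≡ 1 − 49 = -48 (mod 8).
    Divide the congruence (and modulus) by g = 4: 15·t ≡ -12 (mod 2).
    Reduce coefficients mod 2: 1·t ≡ 0 (mod 2).
    So t ≡ 0 (mod 2).
    Then x = 49 + 60·0 = 49, valid modulo lcm(60, 8) = 120: x ≡ 49 (mod 120).
Verify: 49 mod 10 = 9, 49 mod 12 = 1, 49 mod 8 = 1.

x ≡ 49 (mod 120).


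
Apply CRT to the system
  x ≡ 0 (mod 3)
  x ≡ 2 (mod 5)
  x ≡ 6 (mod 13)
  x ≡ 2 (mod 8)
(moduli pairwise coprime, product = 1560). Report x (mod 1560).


Product of moduli M = 3 · 5 · 13 · 8 = 1560.
Merge one congruence at a time:
  Start: x ≡ 0 (mod 3).
  Combine with x ≡ 2 (mod 5); new modulus lcm = 15.
    Write x = 0 + 3·t and substitute into x ≡ 2 (mod 5): 3·t ≡ 2 − 0 = 2 (mod 5).
    The inverse of 3 mod 5 is 2 (since 3·2 = 6 = 1·5 + 1), so t ≡ 2·2 = 4 ≡ 4 (mod 5).
    Then x = 0 + 3·4 = 12, valid modulo lcm(3, 5) = 15: x ≡ 12 (mod 15).
  Combine with x ≡ 6 (mod 13); new modulus lcm = 195.
    Write x = 12 + 15·t and substitute into x ≡ 6 (mod 13): 15·t ≡ 6 − 12 = -6 (mod 13).
    Reduce coefficients mod 13: 2·t ≡ 7 (mod 13).
    The inverse of 2 mod 13 is 7 (since 2·7 = 14 = 1·13 + 1), so t ≡ 7·7 = 49 ≡ 10 (mod 13).
    Then x = 12 + 15·10 = 162, valid modulo lcm(15, 13) = 195: x ≡ 162 (mod 195).
  Combine with x ≡ 2 (mod 8); new modulus lcm = 1560.
    Write x = 162 + 195·t and substitute into x ≡ 2 (mod 8): 195·t ≡ 2 − 162 = -160 (mod 8).
    Reduce coefficients mod 8: 3·t ≡ 0 (mod 8).
    The inverse of 3 mod 8 is 3 (since 3·3 = 9 = 1·8 + 1), so t ≡ 3·0 = 0 ≡ 0 (mod 8).
    Then x = 162 + 195·0 = 162, valid modulo lcm(195, 8) = 1560: x ≡ 162 (mod 1560).
Verify against each original: 162 mod 3 = 0, 162 mod 5 = 2, 162 mod 13 = 6, 162 mod 8 = 2.

x ≡ 162 (mod 1560).


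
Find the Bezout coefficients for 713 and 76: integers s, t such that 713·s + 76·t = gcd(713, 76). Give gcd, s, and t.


Euclidean algorithm on (713, 76) — divide until remainder is 0:
  713 = 9 · 76 + 29
  76 = 2 · 29 + 18
  29 = 1 · 18 + 11
  18 = 1 · 11 + 7
  11 = 1 · 7 + 4
  7 = 1 · 4 + 3
  4 = 1 · 3 + 1
  3 = 3 · 1 + 0
gcd(713, 76) = 1.
Track Bezout coefficients alongside the remainders: start with r₀ = 713 = a·1 + b·0 (s = 1, t = 0) and r₁ = 76 = a·0 + b·1 (s = 0, t = 1); each new remainder r_{k+1} = r_{k-1} − q_k·r_k inherits s_{k+1} = s_{k-1} − q_k·s_k, t_{k+1} = t_{k-1} − q_k·t_k, so r_k = a·s_k + b·t_k at every step:
  q = 9: r = 29, s = 1 − 9·0 = 1, t = 0 − 9·1 = -9  (check: 713·1 + 76·(-9) = 29)
  q = 2: r = 18, s = 0 − 2·1 = -2, t = 1 − 2·(-9) = 19  (check: 713·(-2) + 76·19 = 18)
  q = 1: r = 11, s = 1 − 1·(-2) = 3, t = -9 − 1·19 = -28  (check: 713·3 + 76·(-28) = 11)
  q = 1: r = 7, s = -2 − 1·3 = -5, t = 19 − 1·(-28) = 47  (check: 713·(-5) + 76·47 = 7)
  q = 1: r = 4, s = 3 − 1·(-5) = 8, t = -28 − 1·47 = -75  (check: 713·8 + 76·(-75) = 4)
  q = 1: r = 3, s = -5 − 1·8 = -13, t = 47 − 1·(-75) = 122  (check: 713·(-13) + 76·122 = 3)
  q = 1: r = 1, s = 8 − 1·(-13) = 21, t = -75 − 1·122 = -197  (check: 713·21 + 76·(-197) = 1)
The row with r = 1 (the gcd) gives the Bezout coefficients s = 21, t = -197.
Result: 713 · (21) + 76 · (-197) = 1.

gcd(713, 76) = 1; s = 21, t = -197 (check: 713·21 + 76·(-197) = 1).


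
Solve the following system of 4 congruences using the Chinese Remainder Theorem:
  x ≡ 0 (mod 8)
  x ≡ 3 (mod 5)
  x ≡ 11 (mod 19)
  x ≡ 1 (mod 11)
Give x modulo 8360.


Product of moduli M = 8 · 5 · 19 · 11 = 8360.
Merge one congruence at a time:
  Start: x ≡ 0 (mod 8).
  Combine with x ≡ 3 (mod 5); new modulus lcm = 40.
    Write x = 0 + 8·t and substitute into x ≡ 3 (mod 5): 8·t ≡ 3 − 0 = 3 (mod 5).
    Reduce coefficients mod 5: 3·t ≡ 3 (mod 5).
    The inverse of 3 mod 5 is 2 (since 3·2 = 6 = 1·5 + 1), so t ≡ 2·3 = 6 ≡ 1 (mod 5).
    Then x = 0 + 8·1 = 8, valid modulo lcm(8, 5) = 40: x ≡ 8 (mod 40).
  Combine with x ≡ 11 (mod 19); new modulus lcm = 760.
    Write x = 8 + 40·t and substitute into x ≡ 11 (mod 19): 40·t ≡ 11 − 8 = 3 (mod 19).
    Reduce coefficients mod 19: 2·t ≡ 3 (mod 19).
    The inverse of 2 mod 19 is 10 (since 2·10 = 20 = 1·19 + 1), so t ≡ 10·3 = 30 ≡ 11 (mod 19).
    Then x = 8 + 40·11 = 448, valid modulo lcm(40, 19) = 760: x ≡ 448 (mod 760).
  Combine with x ≡ 1 (mod 11); new modulus lcm = 8360.
    Write x = 448 + 760·t and substitute into x ≡ 1 (mod 11): 760·t ≡ 1 − 448 = -447 (mod 11).
    Reduce coefficients mod 11: 1·t ≡ 4 (mod 11).
    So t ≡ 4 (mod 11).
    Then x = 448 + 760·4 = 3488, valid modulo lcm(760, 11) = 8360: x ≡ 3488 (mod 8360).
Verify against each original: 3488 mod 8 = 0, 3488 mod 5 = 3, 3488 mod 19 = 11, 3488 mod 11 = 1.

x ≡ 3488 (mod 8360).


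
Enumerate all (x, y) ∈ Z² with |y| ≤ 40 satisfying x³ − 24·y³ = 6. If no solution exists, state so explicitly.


The equation is x³ - 24y³ = 6. For fixed y, x³ = 24·y³ + 6, so a solution requires the RHS to be a perfect cube.
Strategy: iterate y from -40 to 40, compute RHS = 24·y³ + 6, and check whether it is a (positive or negative) perfect cube.
Check small values of y:
  y = 0: RHS = 6 is not a perfect cube.
  y = 1: RHS = 30 is not a perfect cube.
  y = -1: RHS = -18 is not a perfect cube.
  y = 2: RHS = 198 is not a perfect cube.
  y = -2: RHS = -186 is not a perfect cube.
  y = 3: RHS = 654 is not a perfect cube.
  y = -3: RHS = -642 is not a perfect cube.
Continuing the search up to |y| = 40 finds no solutions either.
No (x, y) in the scanned range satisfies the equation.

No integer solutions with |y| ≤ 40.


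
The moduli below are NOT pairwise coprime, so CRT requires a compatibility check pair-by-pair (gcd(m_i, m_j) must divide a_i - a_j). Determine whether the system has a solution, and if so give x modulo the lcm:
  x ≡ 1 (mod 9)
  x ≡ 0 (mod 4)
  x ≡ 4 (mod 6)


Moduli 9, 4, 6 are not pairwise coprime, so CRT works modulo lcm(m_i) when all pairwise compatibility conditions hold.
Pairwise compatibility: gcd(m_i, m_j) must divide a_i - a_j for every pair.
Merge one congruence at a time:
  Start: x ≡ 1 (mod 9).
  Combine with x ≡ 0 (mod 4): gcd(9, 4) = 1; 0 - 1 = -1, which IS divisible by 1, so compatible.
    Write x = 1 + 9·t and substitute into x ≡ 0 (mod 4): 9·t ≡ 0 − 1 = -1 (mod 4).
    Reduce coefficients mod 4: 1·t ≡ 3 (mod 4).
    So t ≡ 3 (mod 4).
    Then x = 1 + 9·3 = 28, valid modulo lcm(9, 4) = 36: x ≡ 28 (mod 36).
  Combine with x ≡ 4 (mod 6): gcd(36, 6) = 6; 4 - 28 = -24, which IS divisible by 6, so compatible.
    Write x = 28 + 36·t and substitute into x ≡ 4 (mod 6): 36·t ≡ 4 − 28 = -24 (mod 6).
    Divide the congruence (and modulus) by g = 6: 6·t ≡ -4 (mod 1).
    Modulo 1 every t works; take t = 0.
    Then x = 28 + 36·0 = 28, valid modulo lcm(36, 6) = 36: x ≡ 28 (mod 36).
Verify: 28 mod 9 = 1, 28 mod 4 = 0, 28 mod 6 = 4.

x ≡ 28 (mod 36).


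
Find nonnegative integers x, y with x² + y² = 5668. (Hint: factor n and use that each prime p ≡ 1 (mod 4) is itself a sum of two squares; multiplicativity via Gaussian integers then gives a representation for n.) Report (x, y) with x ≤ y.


Step 1: Factor n = 5668 = 2^2 · 13 · 109.
Step 2: Check the mod-4 condition on each prime factor: 2 = 2 (special); 13 ≡ 1 (mod 4), exponent 1; 109 ≡ 1 (mod 4), exponent 1.
All primes ≡ 3 (mod 4) appear to even exponent (or don't appear), so by the two-squares theorem n IS expressible as a sum of two squares.
Step 3: Build a representation. Group n = k² · m with k = 2 and m = 13 · 109 = 1417 (a product of primes ≡ 1 (mod 4)); a representation of m scales to one of n via (k·x)² + (k·y)² = k²(x² + y²). Each prime p ≡ 1 (mod 4) is itself a sum of two squares; find a² by testing p − a² for a perfect square:
  13: 13 − 1² = 12, 13 − 2² = 9 = 3² ⇒ 13 = 2² + 3².
  109: 109 − 1² = 108, 109 − 2² = 105, 109 − 3² = 100 = 10² ⇒ 109 = 3² + 10².
  Combine using the Brahmagupta–Fibonacci identity (a² + b²)(c² + d²) = (ac − bd)² + (ad + bc)² = (ac + bd)² + (ad − bc)²:
  13 · 109 = 1417: from (2² + 3²)(3² + 10²), take (2·3 − 3·10, 2·10 + 3·3) = (6 − 30, 20 + 9) = (-24, 29); dropping signs (only squares matter) gives (24, 29); check 24² + 29² = 576 + 841 = 1417 ✓.
  Scale by k = 2: (2·24, 2·29) = (48, 58).
Step 4: Order so x ≤ y and verify: 48² + 58² = 2304 + 3364 = 5668 = n. ✓

n = 5668 = 48² + 58² (one valid representation with x ≤ y).


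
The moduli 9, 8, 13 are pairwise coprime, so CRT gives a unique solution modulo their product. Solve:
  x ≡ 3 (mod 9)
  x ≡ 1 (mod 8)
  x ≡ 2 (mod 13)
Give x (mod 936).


Moduli 9, 8, 13 are pairwise coprime; by CRT there is a unique solution modulo M = 9 · 8 · 13 = 936.
Solve pairwise, accumulating the modulus:
  Start with x ≡ 3 (mod 9).
  Combine with x ≡ 1 (mod 8): since gcd(9, 8) = 1, we get a unique residue mod 72.
    Write x = 3 + 9·t and substitute into x ≡ 1 (mod 8): 9·t ≡ 1 − 3 = -2 (mod 8).
    Reduce coefficients mod 8: 1·t ≡ 6 (mod 8).
    So t ≡ 6 (mod 8).
    Then x = 3 + 9·6 = 57, valid modulo lcm(9, 8) = 72: x ≡ 57 (mod 72).
  Combine with x ≡ 2 (mod 13): since gcd(72, 13) = 1, we get a unique residue mod 936.
    Write x = 57 + 72·t and substitute into x ≡ 2 (mod 13): 72·t ≡ 2 − 57 = -55 (mod 13).
    Reduce coefficients mod 13: 7·t ≡ 10 (mod 13).
    The inverse of 7 mod 13 is 2 (since 7·2 = 14 = 1·13 + 1), so t ≡ 2·10 = 20 ≡ 7 (mod 13).
    Then x = 57 + 72·7 = 561, valid modulo lcm(72, 13) = 936: x ≡ 561 (mod 936).
Verify: 561 mod 9 = 3 ✓, 561 mod 8 = 1 ✓, 561 mod 13 = 2 ✓.

x ≡ 561 (mod 936).


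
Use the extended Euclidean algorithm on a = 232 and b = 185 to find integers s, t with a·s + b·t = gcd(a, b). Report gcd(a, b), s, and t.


Euclidean algorithm on (232, 185) — divide until remainder is 0:
  232 = 1 · 185 + 47
  185 = 3 · 47 + 44
  47 = 1 · 44 + 3
  44 = 14 · 3 + 2
  3 = 1 · 2 + 1
  2 = 2 · 1 + 0
gcd(232, 185) = 1.
Track Bezout coefficients alongside the remainders: start with r₀ = 232 = a·1 + b·0 (s = 1, t = 0) and r₁ = 185 = a·0 + b·1 (s = 0, t = 1); each new remainder r_{k+1} = r_{k-1} − q_k·r_k inherits s_{k+1} = s_{k-1} − q_k·s_k, t_{k+1} = t_{k-1} − q_k·t_k, so r_k = a·s_k + b·t_k at every step:
  q = 1: r = 47, s = 1 − 1·0 = 1, t = 0 − 1·1 = -1  (check: 232·1 + 185·(-1) = 47)
  q = 3: r = 44, s = 0 − 3·1 = -3, t = 1 − 3·(-1) = 4  (check: 232·(-3) + 185·4 = 44)
  q = 1: r = 3, s = 1 − 1·(-3) = 4, t = -1 − 1·4 = -5  (check: 232·4 + 185·(-5) = 3)
  q = 14: r = 2, s = -3 − 14·4 = -59, t = 4 − 14·(-5) = 74  (check: 232·(-59) + 185·74 = 2)
  q = 1: r = 1, s = 4 − 1·(-59) = 63, t = -5 − 1·74 = -79  (check: 232·63 + 185·(-79) = 1)
The row with r = 1 (the gcd) gives the Bezout coefficients s = 63, t = -79.
Result: 232 · (63) + 185 · (-79) = 1.

gcd(232, 185) = 1; s = 63, t = -79 (check: 232·63 + 185·(-79) = 1).


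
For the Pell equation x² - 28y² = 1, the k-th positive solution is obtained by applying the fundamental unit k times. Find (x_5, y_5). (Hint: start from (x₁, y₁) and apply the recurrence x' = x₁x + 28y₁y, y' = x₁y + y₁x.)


Step 1: Find the fundamental solution (x₁, y₁) of x² - 28y² = 1.
  Expand √28 as a continued fraction. a₀ = ⌊√28⌋ = 5; iterate m_{k+1} = d_k·a_k − m_k, d_{k+1} = (28 − m_{k+1}²)/d_k, a_{k+1} = ⌊(a₀ + m_{k+1})/d_{k+1}⌋ (starting m₀ = 0, d₀ = 1), with convergents p_k = a_k·p_{k-1} + p_{k-2}, q_k = a_k·q_{k-1} + q_{k-2} (p₋₁ = 1, q₋₁ = 0):
  k = 0: a₀ = 5; p₀/q₀ = 5/1; p₀² − 28·q₀² = 25 − 28 = -3.
  k = 1: m = 5, d = 3, a = ⌊(5 + 5)/3⌋ = 3; p/q = (3·5 + 1)/(3·1 + 0) = 16/3; p² − 28·q² = 256 − 252 = 4.
  k = 2: m = 4, d = 4, a = ⌊(5 + 4)/4⌋ = 2; p/q = (2·16 + 5)/(2·3 + 1) = 37/7; p² − 28·q² = 1369 − 1372 = -3.
  k = 3: m = 4, d = 3, a = ⌊(5 + 4)/3⌋ = 3; p/q = (3·37 + 16)/(3·7 + 3) = 127/24; p² − 28·q² = 16129 − 16128 = 1.
  The first convergent with p² − 28·q² = 1 gives the fundamental solution (x₁, y₁) = (127, 24).
Step 2: Apply the recurrence (x_{n+1}, y_{n+1}) = (x₁x_n + 28y₁y_n, x₁y_n + y₁x_n) repeatedly.
  From (x_1, y_1) = (127, 24): x_2 = 127·127 + 28·24·24 = 32257; y_2 = 127·24 + 24·127 = 6096.
  From (x_2, y_2) = (32257, 6096): x_3 = 127·32257 + 28·24·6096 = 8193151; y_3 = 127·6096 + 24·32257 = 1548360.
  From (x_3, y_3) = (8193151, 1548360): x_4 = 127·8193151 + 28·24·1548360 = 2081028097; y_4 = 127·1548360 + 24·8193151 = 393277344.
  From (x_4, y_4) = (2081028097, 393277344): x_5 = 127·2081028097 + 28·24·393277344 = 528572943487; y_5 = 127·393277344 + 24·2081028097 = 99890897016.
Step 3: Verify x_5² - 28·y_5² = 279389356586511295719169 - 279389356586511295719168 = 1 (should be 1). ✓

(x_1, y_1) = (127, 24); (x_5, y_5) = (528572943487, 99890897016).


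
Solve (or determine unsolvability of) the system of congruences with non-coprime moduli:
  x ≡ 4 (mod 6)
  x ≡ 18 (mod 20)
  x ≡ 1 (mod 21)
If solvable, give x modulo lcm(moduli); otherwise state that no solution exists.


Moduli 6, 20, 21 are not pairwise coprime, so CRT works modulo lcm(m_i) when all pairwise compatibility conditions hold.
Pairwise compatibility: gcd(m_i, m_j) must divide a_i - a_j for every pair.
Merge one congruence at a time:
  Start: x ≡ 4 (mod 6).
  Combine with x ≡ 18 (mod 20): gcd(6, 20) = 2; 18 - 4 = 14, which IS divisible by 2, so compatible.
    Write x = 4 + 6·t and substitute into x ≡ 18 (mod 20): 6·t ≡ 18 − 4 = 14 (mod 20).
    Divide the congruence (and modulus) by g = 2: 3·t ≡ 7 (mod 10).
    The inverse of 3 mod 10 is 7 (since 3·7 = 21 = 2·10 + 1), so t ≡ 7·7 = 49 ≡ 9 (mod 10).
    Then x = 4 + 6·9 = 58, valid modulo lcm(6, 20) = 60: x ≡ 58 (mod 60).
  Combine with x ≡ 1 (mod 21): gcd(60, 21) = 3; 1 - 58 = -57, which IS divisible by 3, so compatible.
    Write x = 58 + 60·t and substitute into x ≡ 1 (mod 21): 60·t ≡ 1 − 58 = -57 (mod 21).
    Divide the congruence (and modulus) by g = 3: 20·t ≡ -19 (mod 7).
    Reduce coefficients mod 7: 6·t ≡ 2 (mod 7).
    The inverse of 6 mod 7 is 6 (since 6·6 = 36 = 5·7 + 1), so t ≡ 6·2 = 12 ≡ 5 (mod 7).
    Then x = 58 + 60·5 = 358, valid modulo lcm(60, 21) = 420: x ≡ 358 (mod 420).
Verify: 358 mod 6 = 4, 358 mod 20 = 18, 358 mod 21 = 1.

x ≡ 358 (mod 420).


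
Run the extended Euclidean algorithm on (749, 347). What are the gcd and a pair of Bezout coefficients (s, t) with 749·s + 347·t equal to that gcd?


Euclidean algorithm on (749, 347) — divide until remainder is 0:
  749 = 2 · 347 + 55
  347 = 6 · 55 + 17
  55 = 3 · 17 + 4
  17 = 4 · 4 + 1
  4 = 4 · 1 + 0
gcd(749, 347) = 1.
Track Bezout coefficients alongside the remainders: start with r₀ = 749 = a·1 + b·0 (s = 1, t = 0) and r₁ = 347 = a·0 + b·1 (s = 0, t = 1); each new remainder r_{k+1} = r_{k-1} − q_k·r_k inherits s_{k+1} = s_{k-1} − q_k·s_k, t_{k+1} = t_{k-1} − q_k·t_k, so r_k = a·s_k + b·t_k at every step:
  q = 2: r = 55, s = 1 − 2·0 = 1, t = 0 − 2·1 = -2  (check: 749·1 + 347·(-2) = 55)
  q = 6: r = 17, s = 0 − 6·1 = -6, t = 1 − 6·(-2) = 13  (check: 749·(-6) + 347·13 = 17)
  q = 3: r = 4, s = 1 − 3·(-6) = 19, t = -2 − 3·13 = -41  (check: 749·19 + 347·(-41) = 4)
  q = 4: r = 1, s = -6 − 4·19 = -82, t = 13 − 4·(-41) = 177  (check: 749·(-82) + 347·177 = 1)
The row with r = 1 (the gcd) gives the Bezout coefficients s = -82, t = 177.
Result: 749 · (-82) + 347 · (177) = 1.

gcd(749, 347) = 1; s = -82, t = 177 (check: 749·(-82) + 347·177 = 1).


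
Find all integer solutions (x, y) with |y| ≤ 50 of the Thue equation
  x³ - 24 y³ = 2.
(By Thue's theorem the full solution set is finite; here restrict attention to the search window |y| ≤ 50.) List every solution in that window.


The equation is x³ - 24y³ = 2. For fixed y, x³ = 24·y³ + 2, so a solution requires the RHS to be a perfect cube.
Strategy: iterate y from -50 to 50, compute RHS = 24·y³ + 2, and check whether it is a (positive or negative) perfect cube.
Check small values of y:
  y = 0: RHS = 2 is not a perfect cube.
  y = 1: RHS = 26 is not a perfect cube.
  y = -1: RHS = -22 is not a perfect cube.
  y = 2: RHS = 194 is not a perfect cube.
  y = -2: RHS = -190 is not a perfect cube.
  y = 3: RHS = 650 is not a perfect cube.
  y = -3: RHS = -646 is not a perfect cube.
Continuing the search up to |y| = 50 finds no solutions either.
No (x, y) in the scanned range satisfies the equation.

No integer solutions with |y| ≤ 50.


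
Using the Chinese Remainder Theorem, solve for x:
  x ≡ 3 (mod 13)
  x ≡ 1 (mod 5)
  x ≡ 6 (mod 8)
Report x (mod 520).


Moduli 13, 5, 8 are pairwise coprime; by CRT there is a unique solution modulo M = 13 · 5 · 8 = 520.
Solve pairwise, accumulating the modulus:
  Start with x ≡ 3 (mod 13).
  Combine with x ≡ 1 (mod 5): since gcd(13, 5) = 1, we get a unique residue mod 65.
    Write x = 3 + 13·t and substitute into x ≡ 1 (mod 5): 13·t ≡ 1 − 3 = -2 (mod 5).
    Reduce coefficients mod 5: 3·t ≡ 3 (mod 5).
    The inverse of 3 mod 5 is 2 (since 3·2 = 6 = 1·5 + 1), so t ≡ 2·3 = 6 ≡ 1 (mod 5).
    Then x = 3 + 13·1 = 16, valid modulo lcm(13, 5) = 65: x ≡ 16 (mod 65).
  Combine with x ≡ 6 (mod 8): since gcd(65, 8) = 1, we get a unique residue mod 520.
    Write x = 16 + 65·t and substitute into x ≡ 6 (mod 8): 65·t ≡ 6 − 16 = -10 (mod 8).
    Reduce coefficients mod 8: 1·t ≡ 6 (mod 8).
    So t ≡ 6 (mod 8).
    Then x = 16 + 65·6 = 406, valid modulo lcm(65, 8) = 520: x ≡ 406 (mod 520).
Verify: 406 mod 13 = 3 ✓, 406 mod 5 = 1 ✓, 406 mod 8 = 6 ✓.

x ≡ 406 (mod 520).


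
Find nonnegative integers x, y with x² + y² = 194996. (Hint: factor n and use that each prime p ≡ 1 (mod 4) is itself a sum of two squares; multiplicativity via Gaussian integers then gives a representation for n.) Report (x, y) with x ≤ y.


Step 1: Factor n = 194996 = 2^2 · 29 · 41^2.
Step 2: Check the mod-4 condition on each prime factor: 2 = 2 (special); 29 ≡ 1 (mod 4), exponent 1; 41 ≡ 1 (mod 4), exponent 2.
All primes ≡ 3 (mod 4) appear to even exponent (or don't appear), so by the two-squares theorem n IS expressible as a sum of two squares.
Step 3: Build a representation. Group n = k² · m with k = 2 and m = 29 · 41 · 41 = 48749 (a product of primes ≡ 1 (mod 4)); a representation of m scales to one of n via (k·x)² + (k·y)² = k²(x² + y²). Each prime p ≡ 1 (mod 4) is itself a sum of two squares; find a² by testing p − a² for a perfect square:
  29: 29 − 1² = 28, 29 − 2² = 25 = 5² ⇒ 29 = 2² + 5².
  41: 41 − 1² = 40, 41 − 2² = 37, 41 − 3² = 32, 41 − 4² = 25 = 5² ⇒ 41 = 4² + 5².
  Combine using the Brahmagupta–Fibonacci identity (a² + b²)(c² + d²) = (ac − bd)² + (ad + bc)² = (ac + bd)² + (ad − bc)²:
  29 · 41 = 1189: from (2² + 5²)(4² + 5²), take (2·4 − 5·5, 2·5 + 5·4) = (8 − 25, 10 + 20) = (-17, 30); dropping signs (only squares matter) gives (17, 30); check 17² + 30² = 289 + 900 = 1189 ✓.
  1189 · 41 = 48749: from (17² + 30²)(4² + 5²), take (17·4 − 30·5, 17·5 + 30·4) = (68 − 150, 85 + 120) = (-82, 205); dropping signs (only squares matter) gives (82, 205); check 82² + 205² = 6724 + 42025 = 48749 ✓.
  Scale by k = 2: (2·82, 2·205) = (164, 410).
Step 4: Order so x ≤ y and verify: 164² + 410² = 26896 + 168100 = 194996 = n. ✓

n = 194996 = 164² + 410² (one valid representation with x ≤ y).


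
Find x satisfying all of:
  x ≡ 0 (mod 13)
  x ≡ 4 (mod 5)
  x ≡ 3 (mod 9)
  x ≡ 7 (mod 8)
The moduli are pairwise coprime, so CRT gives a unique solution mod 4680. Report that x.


Product of moduli M = 13 · 5 · 9 · 8 = 4680.
Merge one congruence at a time:
  Start: x ≡ 0 (mod 13).
  Combine with x ≡ 4 (mod 5); new modulus lcm = 65.
    Write x = 0 + 13·t and substitute into x ≡ 4 (mod 5): 13·t ≡ 4 − 0 = 4 (mod 5).
    Reduce coefficients mod 5: 3·t ≡ 4 (mod 5).
    The inverse of 3 mod 5 is 2 (since 3·2 = 6 = 1·5 + 1), so t ≡ 2·4 = 8 ≡ 3 (mod 5).
    Then x = 0 + 13·3 = 39, valid modulo lcm(13, 5) = 65: x ≡ 39 (mod 65).
  Combine with x ≡ 3 (mod 9); new modulus lcm = 585.
    Write x = 39 + 65·t and substitute into x ≡ 3 (mod 9): 65·t ≡ 3 − 39 = -36 (mod 9).
    Reduce coefficients mod 9: 2·t ≡ 0 (mod 9).
    The inverse of 2 mod 9 is 5 (since 2·5 = 10 = 1·9 + 1), so t ≡ 5·0 = 0 ≡ 0 (mod 9).
    Then x = 39 + 65·0 = 39, valid modulo lcm(65, 9) = 585: x ≡ 39 (mod 585).
  Combine with x ≡ 7 (mod 8); new modulus lcm = 4680.
    Write x = 39 + 585·t and substitute into x ≡ 7 (mod 8): 585·t ≡ 7 − 39 = -32 (mod 8).
    Reduce coefficients mod 8: 1·t ≡ 0 (mod 8).
    So t ≡ 0 (mod 8).
    Then x = 39 + 585·0 = 39, valid modulo lcm(585, 8) = 4680: x ≡ 39 (mod 4680).
Verify against each original: 39 mod 13 = 0, 39 mod 5 = 4, 39 mod 9 = 3, 39 mod 8 = 7.

x ≡ 39 (mod 4680).


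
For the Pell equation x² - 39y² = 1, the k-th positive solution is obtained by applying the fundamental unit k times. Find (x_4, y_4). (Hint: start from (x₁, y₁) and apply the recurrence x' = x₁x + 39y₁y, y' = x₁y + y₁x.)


Step 1: Find the fundamental solution (x₁, y₁) of x² - 39y² = 1.
  Expand √39 as a continued fraction. a₀ = ⌊√39⌋ = 6; iterate m_{k+1} = d_k·a_k − m_k, d_{k+1} = (39 − m_{k+1}²)/d_k, a_{k+1} = ⌊(a₀ + m_{k+1})/d_{k+1}⌋ (starting m₀ = 0, d₀ = 1), with convergents p_k = a_k·p_{k-1} + p_{k-2}, q_k = a_k·q_{k-1} + q_{k-2} (p₋₁ = 1, q₋₁ = 0):
  k = 0: a₀ = 6; p₀/q₀ = 6/1; p₀² − 39·q₀² = 36 − 39 = -3.
  k = 1: m = 6, d = 3, a = ⌊(6 + 6)/3⌋ = 4; p/q = (4·6 + 1)/(4·1 + 0) = 25/4; p² − 39·q² = 625 − 624 = 1.
  The first convergent with p² − 39·q² = 1 gives the fundamental solution (x₁, y₁) = (25, 4).
Step 2: Apply the recurrence (x_{n+1}, y_{n+1}) = (x₁x_n + 39y₁y_n, x₁y_n + y₁x_n) repeatedly.
  From (x_1, y_1) = (25, 4): x_2 = 25·25 + 39·4·4 = 1249; y_2 = 25·4 + 4·25 = 200.
  From (x_2, y_2) = (1249, 200): x_3 = 25·1249 + 39·4·200 = 62425; y_3 = 25·200 + 4·1249 = 9996.
  From (x_3, y_3) = (62425, 9996): x_4 = 25·62425 + 39·4·9996 = 3120001; y_4 = 25·9996 + 4·62425 = 499600.
Step 3: Verify x_4² - 39·y_4² = 9734406240001 - 9734406240000 = 1 (should be 1). ✓

(x_1, y_1) = (25, 4); (x_4, y_4) = (3120001, 499600).


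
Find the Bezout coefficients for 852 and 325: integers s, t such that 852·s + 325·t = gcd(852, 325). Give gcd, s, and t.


Euclidean algorithm on (852, 325) — divide until remainder is 0:
  852 = 2 · 325 + 202
  325 = 1 · 202 + 123
  202 = 1 · 123 + 79
  123 = 1 · 79 + 44
  79 = 1 · 44 + 35
  44 = 1 · 35 + 9
  35 = 3 · 9 + 8
  9 = 1 · 8 + 1
  8 = 8 · 1 + 0
gcd(852, 325) = 1.
Track Bezout coefficients alongside the remainders: start with r₀ = 852 = a·1 + b·0 (s = 1, t = 0) and r₁ = 325 = a·0 + b·1 (s = 0, t = 1); each new remainder r_{k+1} = r_{k-1} − q_k·r_k inherits s_{k+1} = s_{k-1} − q_k·s_k, t_{k+1} = t_{k-1} − q_k·t_k, so r_k = a·s_k + b·t_k at every step:
  q = 2: r = 202, s = 1 − 2·0 = 1, t = 0 − 2·1 = -2  (check: 852·1 + 325·(-2) = 202)
  q = 1: r = 123, s = 0 − 1·1 = -1, t = 1 − 1·(-2) = 3  (check: 852·(-1) + 325·3 = 123)
  q = 1: r = 79, s = 1 − 1·(-1) = 2, t = -2 − 1·3 = -5  (check: 852·2 + 325·(-5) = 79)
  q = 1: r = 44, s = -1 − 1·2 = -3, t = 3 − 1·(-5) = 8  (check: 852·(-3) + 325·8 = 44)
  q = 1: r = 35, s = 2 − 1·(-3) = 5, t = -5 − 1·8 = -13  (check: 852·5 + 325·(-13) = 35)
  q = 1: r = 9, s = -3 − 1·5 = -8, t = 8 − 1·(-13) = 21  (check: 852·(-8) + 325·21 = 9)
  q = 3: r = 8, s = 5 − 3·(-8) = 29, t = -13 − 3·21 = -76  (check: 852·29 + 325·(-76) = 8)
  q = 1: r = 1, s = -8 − 1·29 = -37, t = 21 − 1·(-76) = 97  (check: 852·(-37) + 325·97 = 1)
The row with r = 1 (the gcd) gives the Bezout coefficients s = -37, t = 97.
Result: 852 · (-37) + 325 · (97) = 1.

gcd(852, 325) = 1; s = -37, t = 97 (check: 852·(-37) + 325·97 = 1).


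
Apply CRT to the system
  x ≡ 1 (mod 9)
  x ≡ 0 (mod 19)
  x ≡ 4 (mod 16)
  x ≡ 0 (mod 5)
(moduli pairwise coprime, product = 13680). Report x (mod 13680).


Product of moduli M = 9 · 19 · 16 · 5 = 13680.
Merge one congruence at a time:
  Start: x ≡ 1 (mod 9).
  Combine with x ≡ 0 (mod 19); new modulus lcm = 171.
    Write x = 1 + 9·t and substitute into x ≡ 0 (mod 19): 9·t ≡ 0 − 1 = -1 (mod 19).
    Reduce coefficients mod 19: 9·t ≡ 18 (mod 19).
    The inverse of 9 mod 19 is 17 (since 9·17 = 153 = 8·19 + 1), so t ≡ 17·18 = 306 ≡ 2 (mod 19).
    Then x = 1 + 9·2 = 19, valid modulo lcm(9, 19) = 171: x ≡ 19 (mod 171).
  Combine with x ≡ 4 (mod 16); new modulus lcm = 2736.
    Write x = 19 + 171·t and substitute into x ≡ 4 (mod 16): 171·t ≡ 4 − 19 = -15 (mod 16).
    Reduce coefficients mod 16: 11·t ≡ 1 (mod 16).
    The inverse of 11 mod 16 is 3 (since 11·3 = 33 = 2·16 + 1), so t ≡ 3·1 = 3 ≡ 3 (mod 16).
    Then x = 19 + 171·3 = 532, valid modulo lcm(171, 16) = 2736: x ≡ 532 (mod 2736).
  Combine with x ≡ 0 (mod 5); new modulus lcm = 13680.
    Write x = 532 + 2736·t and substitute into x ≡ 0 (mod 5): 2736·t ≡ 0 − 532 = -532 (mod 5).
    Reduce coefficients mod 5: 1·t ≡ 3 (mod 5).
    So t ≡ 3 (mod 5).
    Then x = 532 + 2736·3 = 8740, valid modulo lcm(2736, 5) = 13680: x ≡ 8740 (mod 13680).
Verify against each original: 8740 mod 9 = 1, 8740 mod 19 = 0, 8740 mod 16 = 4, 8740 mod 5 = 0.

x ≡ 8740 (mod 13680).


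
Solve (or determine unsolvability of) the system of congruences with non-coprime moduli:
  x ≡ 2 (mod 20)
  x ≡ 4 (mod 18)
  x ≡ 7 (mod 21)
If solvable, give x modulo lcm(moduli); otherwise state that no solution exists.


Moduli 20, 18, 21 are not pairwise coprime, so CRT works modulo lcm(m_i) when all pairwise compatibility conditions hold.
Pairwise compatibility: gcd(m_i, m_j) must divide a_i - a_j for every pair.
Merge one congruence at a time:
  Start: x ≡ 2 (mod 20).
  Combine with x ≡ 4 (mod 18): gcd(20, 18) = 2; 4 - 2 = 2, which IS divisible by 2, so compatible.
    Write x = 2 + 20·t and substitute into x ≡ 4 (mod 18): 20·t ≡ 4 − 2 = 2 (mod 18).
    Divide the congruence (and modulus) by g = 2: 10·t ≡ 1 (mod 9).
    Reduce coefficients mod 9: 1·t ≡ 1 (mod 9).
    So t ≡ 1 (mod 9).
    Then x = 2 + 20·1 = 22, valid modulo lcm(20, 18) = 180: x ≡ 22 (mod 180).
  Combine with x ≡ 7 (mod 21): gcd(180, 21) = 3; 7 - 22 = -15, which IS divisible by 3, so compatible.
    Write x = 22 + 180·t and substitute into x ≡ 7 (mod 21): 180·t ≡ 7 − 22 = -15 (mod 21).
    Divide the congruence (and modulus) by g = 3: 60·t ≡ -5 (mod 7).
    Reduce coefficients mod 7: 4·t ≡ 2 (mod 7).
    The inverse of 4 mod 7 is 2 (since 4·2 = 8 = 1·7 + 1), so t ≡ 2·2 = 4 ≡ 4 (mod 7).
    Then x = 22 + 180·4 = 742, valid modulo lcm(180, 21) = 1260: x ≡ 742 (mod 1260).
Verify: 742 mod 20 = 2, 742 mod 18 = 4, 742 mod 21 = 7.

x ≡ 742 (mod 1260).


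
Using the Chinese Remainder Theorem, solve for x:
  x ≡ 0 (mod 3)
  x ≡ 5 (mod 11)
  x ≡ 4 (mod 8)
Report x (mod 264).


Moduli 3, 11, 8 are pairwise coprime; by CRT there is a unique solution modulo M = 3 · 11 · 8 = 264.
Solve pairwise, accumulating the modulus:
  Start with x ≡ 0 (mod 3).
  Combine with x ≡ 5 (mod 11): since gcd(3, 11) = 1, we get a unique residue mod 33.
    Write x = 0 + 3·t and substitute into x ≡ 5 (mod 11): 3·t ≡ 5 − 0 = 5 (mod 11).
    The inverse of 3 mod 11 is 4 (since 3·4 = 12 = 1·11 + 1), so t ≡ 4·5 = 20 ≡ 9 (mod 11).
    Then x = 0 + 3·9 = 27, valid modulo lcm(3, 11) = 33: x ≡ 27 (mod 33).
  Combine with x ≡ 4 (mod 8): since gcd(33, 8) = 1, we get a unique residue mod 264.
    Write x = 27 + 33·t and substitute into x ≡ 4 (mod 8): 33·t ≡ 4 − 27 = -23 (mod 8).
    Reduce coefficients mod 8: 1·t ≡ 1 (mod 8).
    So t ≡ 1 (mod 8).
    Then x = 27 + 33·1 = 60, valid modulo lcm(33, 8) = 264: x ≡ 60 (mod 264).
Verify: 60 mod 3 = 0 ✓, 60 mod 11 = 5 ✓, 60 mod 8 = 4 ✓.

x ≡ 60 (mod 264).
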